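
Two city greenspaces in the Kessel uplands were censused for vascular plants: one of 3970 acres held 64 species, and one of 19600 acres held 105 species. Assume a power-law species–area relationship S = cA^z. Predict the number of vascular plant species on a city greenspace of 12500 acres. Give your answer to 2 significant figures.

91

z = ln(105/64) / ln(19600/3970) = 0.4951 / 1.5968 = 0.3101
c = 64 / 3970^0.3101 = 64 / 13.06 = 4.902
S₃ = 4.902 × 12500^0.3101 = 4.902 × 18.63 ≈ 91.33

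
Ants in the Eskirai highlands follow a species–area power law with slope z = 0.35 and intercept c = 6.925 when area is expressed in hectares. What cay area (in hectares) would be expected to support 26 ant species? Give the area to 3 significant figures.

43.8 hectares

26 = 6.925 × A^0.35  ⇒  A^0.35 = 26/6.925 = 3.755
ln A = ln(3.755) / 0.35 = 1.3230 / 0.35 = 3.7799
A = e^3.7799 ≈ 43.81 hectares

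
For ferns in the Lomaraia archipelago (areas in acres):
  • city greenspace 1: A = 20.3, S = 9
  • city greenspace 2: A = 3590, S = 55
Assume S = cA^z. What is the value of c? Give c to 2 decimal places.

3.14

z = ln(S₂/S₁) / ln(A₂/A₁) = ln(55/9) / ln(3590/20.3) = 1.8101 / 5.1753 = 0.3498
c = S₁ / A₁^z = 9 / 20.3^0.3498 = 9 / 2.866 = 3.14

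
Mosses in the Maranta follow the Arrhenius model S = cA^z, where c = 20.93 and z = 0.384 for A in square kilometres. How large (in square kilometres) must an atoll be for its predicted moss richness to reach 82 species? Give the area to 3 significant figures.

35.0 square kilometres

82 = 20.93 × A^0.384  ⇒  A^0.384 = 82/20.93 = 3.918
ln A = ln(3.918) / 0.384 = 1.3655 / 0.384 = 3.5561
A = e^3.5561 ≈ 35.03 square kilometres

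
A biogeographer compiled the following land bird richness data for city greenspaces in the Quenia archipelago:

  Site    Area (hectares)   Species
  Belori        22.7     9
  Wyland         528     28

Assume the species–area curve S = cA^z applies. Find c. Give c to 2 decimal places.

z = ln(S₂/S₁) / ln(A₂/A₁) = ln(28/9) / ln(528/22.7) = 1.1350 / 3.1467 = 0.3607
c = S₁ / A₁^z = 9 / 22.7^0.3607 = 9 / 3.084 = 2.918

2.92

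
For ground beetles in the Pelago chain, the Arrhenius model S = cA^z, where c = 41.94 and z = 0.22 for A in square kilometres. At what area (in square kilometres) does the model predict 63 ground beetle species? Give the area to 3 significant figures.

6.36 square kilometres

63 = 41.94 × A^0.22  ⇒  A^0.22 = 63/41.94 = 1.502
ln A = ln(1.502) / 0.22 = 0.4069 / 0.22 = 1.8495
A = e^1.8495 ≈ 6.357 square kilometres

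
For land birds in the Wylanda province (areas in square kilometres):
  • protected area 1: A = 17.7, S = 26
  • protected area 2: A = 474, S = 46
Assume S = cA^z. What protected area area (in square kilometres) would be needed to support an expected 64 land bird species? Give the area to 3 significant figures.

z = ln(46/26) / ln(474/17.7) = 0.5705 / 3.2876 = 0.1735
c = 26 / 17.7^0.1735 = 26 / 1.647 = 15.79
A = (64/15.79)^(1/0.1735) ⇒ ln A = ln(4.053)/0.1735 = 8.0642
A = e^8.0642 ≈ 3178 square kilometres

3180 square kilometres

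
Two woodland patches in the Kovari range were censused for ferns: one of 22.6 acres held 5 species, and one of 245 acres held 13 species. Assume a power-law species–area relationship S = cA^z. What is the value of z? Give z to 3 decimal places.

0.401

Taking logs: ln S = ln c + z ln A, so z = (ln S₂ − ln S₁)/(ln A₂ − ln A₁).
z = ln(13/5) / ln(245/22.6) = ln(2.6) / ln(10.84) = 0.9555 / 2.3833 = 0.4009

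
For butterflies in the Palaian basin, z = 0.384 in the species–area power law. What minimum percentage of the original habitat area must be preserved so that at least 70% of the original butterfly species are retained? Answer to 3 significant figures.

39.5%

Need (A_new/A_old)^0.384 = 0.7, so A_new/A_old = 0.7^(1/0.384) = 0.7^2.604
ln(A_new/A_old) = ln 0.7 / 0.384 = -0.3567 / 0.384 = -0.9288
A_new/A_old = e^-0.9288 ≈ 0.395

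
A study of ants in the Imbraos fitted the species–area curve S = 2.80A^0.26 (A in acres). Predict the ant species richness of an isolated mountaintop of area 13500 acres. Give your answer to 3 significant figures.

33.2

S = 2.8 × 13500^0.26
ln S = ln 2.8 + 0.26 × ln 13500 = 1.0296 + 0.26 × 9.5104 = 3.5023
S = e^3.5023 ≈ 33.19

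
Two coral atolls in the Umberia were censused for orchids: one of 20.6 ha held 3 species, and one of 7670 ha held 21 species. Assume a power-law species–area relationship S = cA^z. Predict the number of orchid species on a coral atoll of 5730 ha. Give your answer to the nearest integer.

z = ln(21/3) / ln(7670/20.6) = 1.9459 / 5.9198 = 0.3287
c = 3 / 20.6^0.3287 = 3 / 2.703 = 1.11
S₃ = 1.11 × 5730^0.3287 = 1.11 × 17.19 ≈ 19.08

19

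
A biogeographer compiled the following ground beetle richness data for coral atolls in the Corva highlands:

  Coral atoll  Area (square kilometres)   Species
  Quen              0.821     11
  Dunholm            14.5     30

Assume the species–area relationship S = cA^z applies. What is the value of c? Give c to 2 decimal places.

z = ln(S₂/S₁) / ln(A₂/A₁) = ln(30/11) / ln(14.5/0.821) = 1.0033 / 2.8714 = 0.3494
c = S₁ / A₁^z = 11 / 0.821^0.3494 = 11 / 0.9334 = 11.78

11.78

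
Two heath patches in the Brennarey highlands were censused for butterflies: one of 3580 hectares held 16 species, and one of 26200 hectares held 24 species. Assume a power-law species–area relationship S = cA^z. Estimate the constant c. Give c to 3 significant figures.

3.02

z = ln(S₂/S₁) / ln(A₂/A₁) = ln(24/16) / ln(26200/3580) = 0.4055 / 1.9904 = 0.2037
c = S₁ / A₁^z = 16 / 3580^0.2037 = 16 / 5.296 = 3.021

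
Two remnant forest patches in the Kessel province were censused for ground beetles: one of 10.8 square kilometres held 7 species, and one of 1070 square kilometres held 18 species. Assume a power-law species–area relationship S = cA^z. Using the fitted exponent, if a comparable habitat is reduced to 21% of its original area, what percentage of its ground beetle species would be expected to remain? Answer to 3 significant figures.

z = ln(18/7) / ln(1070/10.8) = 0.9445 / 4.5959 = 0.2055
S_new/S_old = (A_new/A_old)^z = 0.21^0.2055 = exp(0.2055 × -1.5606) = 0.7256

72.6%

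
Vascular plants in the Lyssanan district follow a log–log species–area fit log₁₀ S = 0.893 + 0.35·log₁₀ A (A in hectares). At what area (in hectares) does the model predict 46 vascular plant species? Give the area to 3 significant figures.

46 = 7.816 × A^0.35  ⇒  A^0.35 = 46/7.816 = 5.885
ln A = ln(5.885) / 0.35 = 1.7724 / 0.35 = 5.0641
A = e^5.0641 ≈ 158.2 hectares

158 hectares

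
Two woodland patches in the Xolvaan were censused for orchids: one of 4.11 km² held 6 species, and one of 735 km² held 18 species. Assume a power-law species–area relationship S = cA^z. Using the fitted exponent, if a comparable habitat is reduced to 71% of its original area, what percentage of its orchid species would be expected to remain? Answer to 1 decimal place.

93.0%

z = ln(18/6) / ln(735/4.11) = 1.0986 / 5.1864 = 0.2118
S_new/S_old = (A_new/A_old)^z = 0.71^0.2118 = exp(0.2118 × -0.3425) = 0.93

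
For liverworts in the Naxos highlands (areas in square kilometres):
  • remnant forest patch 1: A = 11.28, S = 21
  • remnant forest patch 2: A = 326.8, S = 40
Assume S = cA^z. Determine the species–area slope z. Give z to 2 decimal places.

0.19

Taking logs: ln S = ln c + z ln A, so z = (ln S₂ − ln S₁)/(ln A₂ − ln A₁).
z = ln(40/21) / ln(326.8/11.28) = ln(1.905) / ln(28.97) = 0.6444 / 3.3663 = 0.1914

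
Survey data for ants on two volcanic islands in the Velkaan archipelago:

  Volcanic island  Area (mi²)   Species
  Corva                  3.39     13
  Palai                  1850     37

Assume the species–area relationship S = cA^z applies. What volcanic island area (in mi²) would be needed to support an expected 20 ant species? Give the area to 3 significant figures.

45.4 mi²

z = ln(37/13) / ln(1850/3.39) = 1.0460 / 6.3021 = 0.1660
c = 13 / 3.39^0.1660 = 13 / 1.225 = 10.62
A = (20/10.62)^(1/0.1660) ⇒ ln A = ln(1.884)/0.1660 = 3.8164
A = e^3.8164 ≈ 45.44 mi²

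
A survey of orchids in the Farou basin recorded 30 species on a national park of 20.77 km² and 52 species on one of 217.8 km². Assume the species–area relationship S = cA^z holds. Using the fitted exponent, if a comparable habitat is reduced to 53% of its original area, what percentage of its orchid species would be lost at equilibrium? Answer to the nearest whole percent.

14%

z = ln(52/30) / ln(217.8/20.77) = 0.5500 / 2.3501 = 0.2341
S_new/S_old = (A_new/A_old)^z = 0.53^0.2341 = exp(0.2341 × -0.6349) = 0.8619
Fraction lost = 1 − 0.8619 = 0.1381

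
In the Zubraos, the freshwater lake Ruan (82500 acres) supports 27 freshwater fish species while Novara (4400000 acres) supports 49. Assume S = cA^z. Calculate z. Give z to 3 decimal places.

0.150

Taking logs: ln S = ln c + z ln A, so z = (ln S₂ − ln S₁)/(ln A₂ − ln A₁).
z = ln(49/27) / ln(4400000/82500) = ln(1.815) / ln(53.33) = 0.5960 / 3.9766 = 0.1499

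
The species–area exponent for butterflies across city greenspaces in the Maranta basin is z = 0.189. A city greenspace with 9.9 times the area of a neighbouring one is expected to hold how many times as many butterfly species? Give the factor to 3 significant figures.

1.54

S₂/S₁ = (A₂/A₁)^z = 9.9^0.189
ln(S₂/S₁) = 0.189 × ln 9.9 = 0.189 × 2.2925 = 0.4333
S₂/S₁ = e^0.4333 ≈ 1.542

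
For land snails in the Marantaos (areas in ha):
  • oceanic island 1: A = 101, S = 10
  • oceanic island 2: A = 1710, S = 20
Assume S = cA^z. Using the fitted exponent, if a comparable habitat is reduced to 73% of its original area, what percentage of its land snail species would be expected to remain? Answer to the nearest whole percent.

93%

z = ln(20/10) / ln(1710/101) = 0.6931 / 2.8291 = 0.2450
S_new/S_old = (A_new/A_old)^z = 0.73^0.2450 = exp(0.2450 × -0.3147) = 0.9258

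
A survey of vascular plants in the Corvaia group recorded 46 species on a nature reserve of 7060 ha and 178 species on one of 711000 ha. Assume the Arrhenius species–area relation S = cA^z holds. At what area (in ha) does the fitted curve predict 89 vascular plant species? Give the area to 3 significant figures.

67000 ha

z = ln(178/46) / ln(711000/7060) = 1.3531 / 4.6122 = 0.2934
c = 46 / 7060^0.2934 = 46 / 13.46 = 3.417
A = (89/3.417)^(1/0.2934) ⇒ ln A = ln(26.05)/0.2934 = 11.1118
A = e^11.1118 ≈ 66958 ha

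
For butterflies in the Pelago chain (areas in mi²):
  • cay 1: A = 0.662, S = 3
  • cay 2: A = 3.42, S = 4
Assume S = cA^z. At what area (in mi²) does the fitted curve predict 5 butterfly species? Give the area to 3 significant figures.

z = ln(4/3) / ln(3.42/0.662) = 0.2877 / 1.6421 = 0.1752
c = 3 / 0.662^0.1752 = 3 / 0.9303 = 3.225
A = (5/3.225)^(1/0.1752) ⇒ ln A = ln(1.55)/0.1752 = 2.5034
A = e^2.5034 ≈ 12.22 mi²

12.2 mi²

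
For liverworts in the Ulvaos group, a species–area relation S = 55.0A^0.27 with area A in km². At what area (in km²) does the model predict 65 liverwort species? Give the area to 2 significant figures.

65 = 55 × A^0.27  ⇒  A^0.27 = 65/55 = 1.182
ln A = ln(1.182) / 0.27 = 0.1671 / 0.27 = 0.6187
A = e^0.6187 ≈ 1.857 km²

1.9 km²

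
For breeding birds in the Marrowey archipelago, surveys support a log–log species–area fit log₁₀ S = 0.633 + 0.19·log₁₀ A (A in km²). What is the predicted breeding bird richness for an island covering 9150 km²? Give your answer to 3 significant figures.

S = 4.295 × 9150^0.19
ln S = ln 4.295 + 0.19 × ln 9150 = 1.4575 + 0.19 × 9.1215 = 3.1906
S = e^3.1906 ≈ 24.3

24.3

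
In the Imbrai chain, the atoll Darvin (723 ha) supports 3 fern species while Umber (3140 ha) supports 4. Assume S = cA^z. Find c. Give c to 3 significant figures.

0.826

z = ln(S₂/S₁) / ln(A₂/A₁) = ln(4/3) / ln(3140/723) = 0.2877 / 1.4686 = 0.1959
c = S₁ / A₁^z = 3 / 723^0.1959 = 3 / 3.631 = 0.8261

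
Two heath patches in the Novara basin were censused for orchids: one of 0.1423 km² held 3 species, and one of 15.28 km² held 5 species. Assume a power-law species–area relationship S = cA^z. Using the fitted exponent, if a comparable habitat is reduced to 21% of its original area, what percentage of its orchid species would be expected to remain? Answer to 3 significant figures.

z = ln(5/3) / ln(15.28/0.1423) = 0.5108 / 4.6764 = 0.1092
S_new/S_old = (A_new/A_old)^z = 0.21^0.1092 = exp(0.1092 × -1.5606) = 0.8433

84.3%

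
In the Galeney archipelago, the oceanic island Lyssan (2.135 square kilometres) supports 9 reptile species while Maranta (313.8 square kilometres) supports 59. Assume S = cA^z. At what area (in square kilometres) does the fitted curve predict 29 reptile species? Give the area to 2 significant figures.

48 square kilometres

z = ln(59/9) / ln(313.8/2.135) = 1.8803 / 4.9903 = 0.3768
c = 9 / 2.135^0.3768 = 9 / 1.331 = 6.763
A = (29/6.763)^(1/0.3768) ⇒ ln A = ln(4.288)/0.3768 = 3.8638
A = e^3.8638 ≈ 47.65 square kilometres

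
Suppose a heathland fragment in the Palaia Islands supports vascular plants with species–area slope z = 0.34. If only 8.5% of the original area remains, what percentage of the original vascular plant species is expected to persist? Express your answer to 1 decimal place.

43.3%

S_new/S_old = (A_new/A_old)^z = 0.085^0.34
= exp(0.34 × ln 0.085) = exp(0.34 × -2.4651) = exp(-0.8381) ≈ 0.4325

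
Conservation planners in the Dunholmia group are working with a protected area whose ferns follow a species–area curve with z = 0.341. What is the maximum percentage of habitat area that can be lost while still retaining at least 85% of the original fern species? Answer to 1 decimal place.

37.9%

Need (A_new/A_old)^0.341 = 0.85, so A_new/A_old = 0.85^(1/0.341) = 0.85^2.933
ln(A_new/A_old) = ln 0.85 / 0.341 = -0.1625 / 0.341 = -0.4766
A_new/A_old = e^-0.4766 ≈ 0.6209
Fraction that can be lost = 1 − 0.6209 = 0.3791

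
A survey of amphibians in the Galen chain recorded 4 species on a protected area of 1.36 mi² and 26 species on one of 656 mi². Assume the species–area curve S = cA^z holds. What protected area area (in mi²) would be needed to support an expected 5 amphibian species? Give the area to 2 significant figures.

2.8 mi²

z = ln(26/4) / ln(656/1.36) = 1.8718 / 6.1787 = 0.3029
c = 4 / 1.36^0.3029 = 4 / 1.098 = 3.644
A = (5/3.644)^(1/0.3029) ⇒ ln A = ln(1.372)/0.3029 = 1.0441
A = e^1.0441 ≈ 2.841 mi²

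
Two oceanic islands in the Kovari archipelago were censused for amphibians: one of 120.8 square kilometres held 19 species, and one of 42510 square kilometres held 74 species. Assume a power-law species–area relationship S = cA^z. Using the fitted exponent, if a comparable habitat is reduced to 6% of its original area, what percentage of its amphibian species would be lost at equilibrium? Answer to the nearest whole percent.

48%

z = ln(74/19) / ln(42510/120.8) = 1.3596 / 5.8634 = 0.2319
S_new/S_old = (A_new/A_old)^z = 0.06^0.2319 = exp(0.2319 × -2.8134) = 0.5208
Fraction lost = 1 − 0.5208 = 0.4792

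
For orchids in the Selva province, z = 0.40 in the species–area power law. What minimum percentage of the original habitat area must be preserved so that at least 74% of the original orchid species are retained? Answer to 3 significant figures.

Need (A_new/A_old)^0.4 = 0.74, so A_new/A_old = 0.74^(1/0.4) = 0.74^2.5
ln(A_new/A_old) = ln 0.74 / 0.4 = -0.3011 / 0.4 = -0.7528
A_new/A_old = e^-0.7528 ≈ 0.4711

47.1%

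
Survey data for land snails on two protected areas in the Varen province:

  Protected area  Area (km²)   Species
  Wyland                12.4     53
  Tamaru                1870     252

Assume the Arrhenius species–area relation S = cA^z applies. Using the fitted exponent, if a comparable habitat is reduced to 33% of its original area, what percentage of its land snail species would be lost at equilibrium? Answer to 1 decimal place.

29.2%

z = ln(252/53) / ln(1870/12.4) = 1.5591 / 5.0160 = 0.3108
S_new/S_old = (A_new/A_old)^z = 0.33^0.3108 = exp(0.3108 × -1.1087) = 0.7085
Fraction lost = 1 − 0.7085 = 0.2915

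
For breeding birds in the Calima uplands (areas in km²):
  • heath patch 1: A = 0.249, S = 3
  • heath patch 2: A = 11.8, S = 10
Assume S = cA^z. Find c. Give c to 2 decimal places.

z = ln(S₂/S₁) / ln(A₂/A₁) = ln(10/3) / ln(11.8/0.249) = 1.2040 / 3.8584 = 0.3120
c = S₁ / A₁^z = 3 / 0.249^0.3120 = 3 / 0.648 = 4.629

4.63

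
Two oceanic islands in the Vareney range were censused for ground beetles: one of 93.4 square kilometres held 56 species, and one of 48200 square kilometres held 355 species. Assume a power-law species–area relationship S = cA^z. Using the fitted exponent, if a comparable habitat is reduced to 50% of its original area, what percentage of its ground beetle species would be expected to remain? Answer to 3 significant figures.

81.5%

z = ln(355/56) / ln(48200/93.4) = 1.8468 / 6.2462 = 0.2957
S_new/S_old = (A_new/A_old)^z = 0.5^0.2957 = exp(0.2957 × -0.6931) = 0.8147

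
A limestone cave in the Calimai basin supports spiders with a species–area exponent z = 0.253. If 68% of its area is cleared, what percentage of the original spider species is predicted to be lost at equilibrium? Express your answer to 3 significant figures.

25.0%

S_new/S_old = (A_new/A_old)^z = 0.32^0.253
= exp(0.253 × ln 0.32) = exp(0.253 × -1.1394) = exp(-0.2883) ≈ 0.7496
Fraction lost = 1 − 0.7496 = 0.2504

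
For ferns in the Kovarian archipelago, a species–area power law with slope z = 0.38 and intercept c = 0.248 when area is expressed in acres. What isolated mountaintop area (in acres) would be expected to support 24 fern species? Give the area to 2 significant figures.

170000 acres

24 = 0.248 × A^0.38  ⇒  A^0.38 = 24/0.248 = 96.77
ln A = ln(96.77) / 0.38 = 4.5724 / 0.38 = 12.0326
A = e^12.0326 ≈ 168145 acres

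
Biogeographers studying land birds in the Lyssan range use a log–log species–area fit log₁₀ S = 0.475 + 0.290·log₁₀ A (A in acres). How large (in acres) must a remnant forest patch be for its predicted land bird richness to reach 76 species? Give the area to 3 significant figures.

70400 acres

76 = 2.985 × A^0.29  ⇒  A^0.29 = 76/2.985 = 25.46
ln A = ln(25.46) / 0.29 = 3.2370 / 0.29 = 11.1621
A = e^11.1621 ≈ 70410 acres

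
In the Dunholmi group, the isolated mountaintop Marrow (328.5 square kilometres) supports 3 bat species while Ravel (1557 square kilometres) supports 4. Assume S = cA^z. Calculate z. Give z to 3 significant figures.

Taking logs: ln S = ln c + z ln A, so z = (ln S₂ − ln S₁)/(ln A₂ − ln A₁).
z = ln(4/3) / ln(1557/328.5) = ln(1.333) / ln(4.74) = 0.2877 / 1.5560 = 0.1849

0.185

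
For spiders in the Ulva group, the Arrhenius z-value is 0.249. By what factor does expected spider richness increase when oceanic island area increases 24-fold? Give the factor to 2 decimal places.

2.21

S₂/S₁ = (A₂/A₁)^z = 24^0.249
ln(S₂/S₁) = 0.249 × ln 24 = 0.249 × 3.1781 = 0.7913
S₂/S₁ = e^0.7913 ≈ 2.206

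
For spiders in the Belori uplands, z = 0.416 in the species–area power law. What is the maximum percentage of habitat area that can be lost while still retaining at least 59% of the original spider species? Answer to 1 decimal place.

71.9%

Need (A_new/A_old)^0.416 = 0.59, so A_new/A_old = 0.59^(1/0.416) = 0.59^2.404
ln(A_new/A_old) = ln 0.59 / 0.416 = -0.5276 / 0.416 = -1.2683
A_new/A_old = e^-1.2683 ≈ 0.2813
Fraction that can be lost = 1 − 0.2813 = 0.7187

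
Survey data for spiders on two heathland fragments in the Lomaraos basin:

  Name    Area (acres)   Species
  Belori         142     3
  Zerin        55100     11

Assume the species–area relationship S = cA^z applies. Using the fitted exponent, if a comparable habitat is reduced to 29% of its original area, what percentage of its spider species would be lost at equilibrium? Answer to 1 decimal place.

z = ln(11/3) / ln(55100/142) = 1.2993 / 5.9611 = 0.2180
S_new/S_old = (A_new/A_old)^z = 0.29^0.2180 = exp(0.2180 × -1.2379) = 0.7635
Fraction lost = 1 − 0.7635 = 0.2365

23.6%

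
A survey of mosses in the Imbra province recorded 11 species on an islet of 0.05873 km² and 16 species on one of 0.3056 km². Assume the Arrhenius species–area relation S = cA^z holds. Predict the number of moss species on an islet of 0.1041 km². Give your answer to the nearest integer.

z = ln(16/11) / ln(0.3056/0.05873) = 0.3747 / 1.6493 = 0.2272
c = 11 / 0.05873^0.2272 = 11 / 0.5252 = 20.95
S₃ = 20.95 × 0.1041^0.2272 = 20.95 × 0.5981 ≈ 12.53

13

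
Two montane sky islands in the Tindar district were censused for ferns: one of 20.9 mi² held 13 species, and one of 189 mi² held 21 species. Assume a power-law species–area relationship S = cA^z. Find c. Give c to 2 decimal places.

6.71

z = ln(S₂/S₁) / ln(A₂/A₁) = ln(21/13) / ln(189/20.9) = 0.4796 / 2.2020 = 0.2178
c = S₁ / A₁^z = 13 / 20.9^0.2178 = 13 / 1.939 = 6.705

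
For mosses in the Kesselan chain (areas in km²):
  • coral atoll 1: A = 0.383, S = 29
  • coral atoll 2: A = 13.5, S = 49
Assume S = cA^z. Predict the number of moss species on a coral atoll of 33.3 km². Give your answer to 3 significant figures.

z = ln(49/29) / ln(13.5/0.383) = 0.5245 / 3.5624 = 0.1472
c = 29 / 0.383^0.1472 = 29 / 0.8682 = 33.4
S₃ = 33.4 × 33.3^0.1472 = 33.4 × 1.676 ≈ 55.97

56.0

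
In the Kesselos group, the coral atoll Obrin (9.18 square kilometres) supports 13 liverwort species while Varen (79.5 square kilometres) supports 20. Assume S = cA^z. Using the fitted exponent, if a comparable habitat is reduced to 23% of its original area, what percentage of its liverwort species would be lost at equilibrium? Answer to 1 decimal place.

25.4%

z = ln(20/13) / ln(79.5/9.18) = 0.4308 / 2.1587 = 0.1996
S_new/S_old = (A_new/A_old)^z = 0.23^0.1996 = exp(0.1996 × -1.4697) = 0.7458
Fraction lost = 1 − 0.7458 = 0.2542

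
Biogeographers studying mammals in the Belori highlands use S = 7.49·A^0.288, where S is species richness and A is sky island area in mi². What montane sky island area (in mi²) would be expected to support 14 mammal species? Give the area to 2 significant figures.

14 = 7.49 × A^0.288  ⇒  A^0.288 = 14/7.49 = 1.869
ln A = ln(1.869) / 0.288 = 0.6255 / 0.288 = 2.1718
A = e^2.1718 ≈ 8.774 mi²

8.8 mi²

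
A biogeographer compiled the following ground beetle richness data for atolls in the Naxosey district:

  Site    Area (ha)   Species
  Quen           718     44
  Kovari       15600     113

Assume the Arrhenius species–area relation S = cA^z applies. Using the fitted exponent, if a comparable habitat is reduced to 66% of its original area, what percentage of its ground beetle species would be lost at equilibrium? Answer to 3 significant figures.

z = ln(113/44) / ln(15600/718) = 0.9432 / 3.0786 = 0.3064
S_new/S_old = (A_new/A_old)^z = 0.66^0.3064 = exp(0.3064 × -0.4155) = 0.8805
Fraction lost = 1 − 0.8805 = 0.1195

12.0%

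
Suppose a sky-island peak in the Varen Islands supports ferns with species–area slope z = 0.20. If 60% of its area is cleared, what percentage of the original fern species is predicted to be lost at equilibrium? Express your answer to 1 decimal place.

S_new/S_old = (A_new/A_old)^z = 0.4^0.2
= exp(0.2 × ln 0.4) = exp(0.2 × -0.9163) = exp(-0.1833) ≈ 0.8326
Fraction lost = 1 − 0.8326 = 0.1674

16.7%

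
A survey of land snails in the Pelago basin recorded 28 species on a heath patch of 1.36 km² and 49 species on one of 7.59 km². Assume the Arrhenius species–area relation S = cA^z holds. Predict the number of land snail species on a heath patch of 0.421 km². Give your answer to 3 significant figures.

19.1

z = ln(49/28) / ln(7.59/1.36) = 0.5596 / 1.7193 = 0.3255
c = 28 / 1.36^0.3255 = 28 / 1.105 = 25.33
S₃ = 25.33 × 0.421^0.3255 = 25.33 × 0.7546 ≈ 19.12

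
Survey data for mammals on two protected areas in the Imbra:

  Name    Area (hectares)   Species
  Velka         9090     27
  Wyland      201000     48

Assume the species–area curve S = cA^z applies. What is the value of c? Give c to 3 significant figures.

4.96

z = ln(S₂/S₁) / ln(A₂/A₁) = ln(48/27) / ln(201000/9090) = 0.5754 / 3.0961 = 0.1858
c = S₁ / A₁^z = 27 / 9090^0.1858 = 27 / 5.44 = 4.963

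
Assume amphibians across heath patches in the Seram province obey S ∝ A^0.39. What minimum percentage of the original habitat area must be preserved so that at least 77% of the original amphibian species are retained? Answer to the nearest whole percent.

51%

Need (A_new/A_old)^0.39 = 0.77, so A_new/A_old = 0.77^(1/0.39) = 0.77^2.564
ln(A_new/A_old) = ln 0.77 / 0.39 = -0.2614 / 0.39 = -0.6702
A_new/A_old = e^-0.6702 ≈ 0.5116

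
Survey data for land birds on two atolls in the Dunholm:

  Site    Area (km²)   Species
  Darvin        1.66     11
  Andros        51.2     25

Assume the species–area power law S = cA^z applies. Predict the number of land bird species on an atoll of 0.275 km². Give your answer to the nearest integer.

7

z = ln(25/11) / ln(51.2/1.66) = 0.8210 / 3.4289 = 0.2394
c = 11 / 1.66^0.2394 = 11 / 1.129 = 9.743
S₃ = 9.743 × 0.275^0.2394 = 9.743 × 0.7341 ≈ 7.152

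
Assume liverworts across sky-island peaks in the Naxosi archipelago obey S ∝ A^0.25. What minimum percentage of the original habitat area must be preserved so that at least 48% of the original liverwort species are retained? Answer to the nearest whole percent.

Need (A_new/A_old)^0.25 = 0.48, so A_new/A_old = 0.48^(1/0.25) = 0.48^4
ln(A_new/A_old) = ln 0.48 / 0.25 = -0.7340 / 0.25 = -2.9359
A_new/A_old = e^-2.9359 ≈ 0.05308

5%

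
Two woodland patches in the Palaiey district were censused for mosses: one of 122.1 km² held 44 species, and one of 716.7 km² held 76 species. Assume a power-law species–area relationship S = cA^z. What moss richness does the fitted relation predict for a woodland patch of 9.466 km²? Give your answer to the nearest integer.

20

z = ln(76/44) / ln(716.7/122.1) = 0.5465 / 1.7698 = 0.3088
c = 44 / 122.1^0.3088 = 44 / 4.41 = 9.978
S₃ = 9.978 × 9.466^0.3088 = 9.978 × 2.002 ≈ 19.98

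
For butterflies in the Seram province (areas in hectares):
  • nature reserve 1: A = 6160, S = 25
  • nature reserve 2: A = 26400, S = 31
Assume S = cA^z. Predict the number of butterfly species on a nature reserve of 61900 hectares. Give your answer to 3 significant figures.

35.2

z = ln(31/25) / ln(26400/6160) = 0.2151 / 1.4553 = 0.1478
c = 25 / 6160^0.1478 = 25 / 3.632 = 6.883
S₃ = 6.883 × 61900^0.1478 = 6.883 × 5.108 ≈ 35.16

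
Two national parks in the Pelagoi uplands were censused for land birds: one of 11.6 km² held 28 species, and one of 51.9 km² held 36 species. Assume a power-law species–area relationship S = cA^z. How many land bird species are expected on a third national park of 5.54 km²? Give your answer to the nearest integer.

z = ln(36/28) / ln(51.9/11.6) = 0.2513 / 1.4983 = 0.1677
c = 28 / 11.6^0.1677 = 28 / 1.508 = 18.56
S₃ = 18.56 × 5.54^0.1677 = 18.56 × 1.333 ≈ 24.74

25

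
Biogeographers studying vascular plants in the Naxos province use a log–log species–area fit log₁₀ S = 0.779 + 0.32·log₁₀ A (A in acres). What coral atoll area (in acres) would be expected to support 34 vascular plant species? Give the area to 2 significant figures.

220 acres

34 = 6.012 × A^0.32  ⇒  A^0.32 = 34/6.012 = 5.656
ln A = ln(5.656) / 0.32 = 1.7326 / 0.32 = 5.4145
A = e^5.4145 ≈ 224.6 acres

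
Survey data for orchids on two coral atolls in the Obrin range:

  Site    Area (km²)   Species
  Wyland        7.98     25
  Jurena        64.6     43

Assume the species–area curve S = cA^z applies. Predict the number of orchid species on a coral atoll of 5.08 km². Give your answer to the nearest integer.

z = ln(43/25) / ln(64.6/7.98) = 0.5423 / 2.0913 = 0.2593
c = 25 / 7.98^0.2593 = 25 / 1.714 = 14.59
S₃ = 14.59 × 5.08^0.2593 = 14.59 × 1.524 ≈ 22.24

22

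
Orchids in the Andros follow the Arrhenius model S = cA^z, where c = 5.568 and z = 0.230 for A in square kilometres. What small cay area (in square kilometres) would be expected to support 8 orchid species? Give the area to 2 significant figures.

8 = 5.568 × A^0.23  ⇒  A^0.23 = 8/5.568 = 1.437
ln A = ln(1.437) / 0.23 = 0.3624 / 0.23 = 1.5757
A = e^1.5757 ≈ 4.834 square kilometres

4.8 square kilometres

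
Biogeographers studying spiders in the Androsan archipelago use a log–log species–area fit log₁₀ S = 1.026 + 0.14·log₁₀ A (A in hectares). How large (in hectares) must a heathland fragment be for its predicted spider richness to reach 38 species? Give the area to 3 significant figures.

9030 hectares

38 = 10.62 × A^0.14  ⇒  A^0.14 = 38/10.62 = 3.579
ln A = ln(3.579) / 0.14 = 1.2751 / 0.14 = 9.1081
A = e^9.1081 ≈ 9028 hectares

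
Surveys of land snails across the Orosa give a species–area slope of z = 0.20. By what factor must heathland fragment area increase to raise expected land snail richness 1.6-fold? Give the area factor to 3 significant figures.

(A₂/A₁)^0.2 = 1.6, so A₂/A₁ = 1.6^(1/0.2) = 1.6^5
ln(A₂/A₁) = ln 1.6 / 0.2 = 0.4700 / 0.2 = 2.3500
A₂/A₁ = e^2.3500 ≈ 10.49

10.5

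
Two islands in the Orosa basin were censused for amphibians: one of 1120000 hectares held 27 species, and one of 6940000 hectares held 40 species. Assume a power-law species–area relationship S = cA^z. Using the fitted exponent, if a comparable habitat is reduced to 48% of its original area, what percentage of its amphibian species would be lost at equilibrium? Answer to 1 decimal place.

14.6%

z = ln(40/27) / ln(6940000/1120000) = 0.3930 / 1.8240 = 0.2155
S_new/S_old = (A_new/A_old)^z = 0.48^0.2155 = exp(0.2155 × -0.7340) = 0.8537
Fraction lost = 1 − 0.8537 = 0.1463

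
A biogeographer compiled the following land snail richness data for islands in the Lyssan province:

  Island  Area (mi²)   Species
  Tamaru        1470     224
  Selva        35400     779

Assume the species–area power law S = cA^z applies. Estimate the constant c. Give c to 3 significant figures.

12.9

z = ln(S₂/S₁) / ln(A₂/A₁) = ln(779/224) / ln(35400/1470) = 1.2464 / 3.1814 = 0.3918
c = S₁ / A₁^z = 224 / 1470^0.3918 = 224 / 17.41 = 12.87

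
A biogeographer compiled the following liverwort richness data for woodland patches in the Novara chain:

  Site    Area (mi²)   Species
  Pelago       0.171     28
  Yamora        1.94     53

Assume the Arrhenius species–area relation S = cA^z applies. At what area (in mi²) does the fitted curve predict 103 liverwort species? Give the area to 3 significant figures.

24.3 mi²

z = ln(53/28) / ln(1.94/0.171) = 0.6381 / 2.4288 = 0.2627
c = 28 / 0.171^0.2627 = 28 / 0.6288 = 44.53
A = (103/44.53)^(1/0.2627) ⇒ ln A = ln(2.313)/0.2627 = 3.1918
A = e^3.1918 ≈ 24.33 mi²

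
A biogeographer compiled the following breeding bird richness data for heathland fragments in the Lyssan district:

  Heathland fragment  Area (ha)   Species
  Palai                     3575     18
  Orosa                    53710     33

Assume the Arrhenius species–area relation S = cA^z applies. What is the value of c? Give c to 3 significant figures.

2.89

z = ln(S₂/S₁) / ln(A₂/A₁) = ln(33/18) / ln(53710/3575) = 0.6061 / 2.7096 = 0.2237
c = S₁ / A₁^z = 18 / 3575^0.2237 = 18 / 6.235 = 2.887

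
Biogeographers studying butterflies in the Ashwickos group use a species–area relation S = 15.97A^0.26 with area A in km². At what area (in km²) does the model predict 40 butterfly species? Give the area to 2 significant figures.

40 = 15.97 × A^0.26  ⇒  A^0.26 = 40/15.97 = 2.505
ln A = ln(2.505) / 0.26 = 0.9182 / 0.26 = 3.5314
A = e^3.5314 ≈ 34.17 km²

34 km²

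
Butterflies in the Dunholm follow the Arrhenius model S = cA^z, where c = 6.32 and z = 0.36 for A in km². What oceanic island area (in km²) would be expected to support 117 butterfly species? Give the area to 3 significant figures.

117 = 6.32 × A^0.36  ⇒  A^0.36 = 117/6.32 = 18.51
ln A = ln(18.51) / 0.36 = 2.9185 / 0.36 = 8.1068
A = e^8.1068 ≈ 3317 km²

3320 km²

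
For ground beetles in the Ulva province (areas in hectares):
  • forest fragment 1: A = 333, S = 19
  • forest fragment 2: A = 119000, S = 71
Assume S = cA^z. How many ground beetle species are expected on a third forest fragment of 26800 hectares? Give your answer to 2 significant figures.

z = ln(71/19) / ln(119000/333) = 1.3182 / 5.8787 = 0.2242
c = 19 / 333^0.2242 = 19 / 3.678 = 5.166
S₃ = 5.166 × 26800^0.2242 = 5.166 × 9.839 ≈ 50.83

51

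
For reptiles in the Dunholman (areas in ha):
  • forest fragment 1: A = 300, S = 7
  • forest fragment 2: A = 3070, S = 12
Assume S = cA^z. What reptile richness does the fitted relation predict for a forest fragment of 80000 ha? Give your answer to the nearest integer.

26

z = ln(12/7) / ln(3070/300) = 0.5390 / 2.3257 = 0.2318
c = 7 / 300^0.2318 = 7 / 3.751 = 1.866
S₃ = 1.866 × 80000^0.2318 = 1.866 × 13.69 ≈ 25.55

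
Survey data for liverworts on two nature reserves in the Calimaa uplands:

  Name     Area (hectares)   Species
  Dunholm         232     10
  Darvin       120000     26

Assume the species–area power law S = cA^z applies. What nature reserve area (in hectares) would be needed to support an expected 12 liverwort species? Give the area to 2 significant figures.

z = ln(26/10) / ln(120000/232) = 0.9555 / 6.2485 = 0.1529
c = 10 / 232^0.1529 = 10 / 2.3 = 4.348
A = (12/4.348)^(1/0.1529) ⇒ ln A = ln(2.76)/0.1529 = 6.6390
A = e^6.6390 ≈ 764.3 hectares

760 hectares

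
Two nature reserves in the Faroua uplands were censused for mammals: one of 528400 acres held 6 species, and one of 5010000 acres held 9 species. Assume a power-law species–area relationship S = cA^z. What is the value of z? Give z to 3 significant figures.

Taking logs: ln S = ln c + z ln A, so z = (ln S₂ − ln S₁)/(ln A₂ − ln A₁).
z = ln(9/6) / ln(5010000/528400) = ln(1.5) / ln(9.481) = 0.4055 / 2.2493 = 0.1803

0.180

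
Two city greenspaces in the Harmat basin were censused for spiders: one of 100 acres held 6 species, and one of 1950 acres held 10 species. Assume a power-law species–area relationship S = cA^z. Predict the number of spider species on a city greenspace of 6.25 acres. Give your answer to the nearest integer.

z = ln(10/6) / ln(1950/100) = 0.5108 / 2.9704 = 0.1720
c = 6 / 100^0.1720 = 6 / 2.208 = 2.718
S₃ = 2.718 × 6.25^0.1720 = 2.718 × 1.37 ≈ 3.725

4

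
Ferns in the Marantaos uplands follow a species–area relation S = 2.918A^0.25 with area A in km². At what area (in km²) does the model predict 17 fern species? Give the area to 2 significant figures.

17 = 2.918 × A^0.25  ⇒  A^0.25 = 17/2.918 = 5.826
ln A = ln(5.826) / 0.25 = 1.7623 / 0.25 = 7.0493
A = e^7.0493 ≈ 1152 km²

1200 km²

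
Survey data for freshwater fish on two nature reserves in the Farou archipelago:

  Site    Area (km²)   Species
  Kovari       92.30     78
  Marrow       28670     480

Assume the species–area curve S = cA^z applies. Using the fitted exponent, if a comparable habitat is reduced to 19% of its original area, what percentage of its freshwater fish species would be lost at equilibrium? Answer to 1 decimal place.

z = ln(480/78) / ln(28670/92.3) = 1.8171 / 5.7386 = 0.3166
S_new/S_old = (A_new/A_old)^z = 0.19^0.3166 = exp(0.3166 × -1.6607) = 0.591
Fraction lost = 1 − 0.591 = 0.409

40.9%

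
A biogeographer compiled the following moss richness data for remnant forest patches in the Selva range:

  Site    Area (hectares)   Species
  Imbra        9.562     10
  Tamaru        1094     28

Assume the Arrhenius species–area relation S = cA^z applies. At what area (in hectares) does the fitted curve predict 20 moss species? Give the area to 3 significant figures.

232 hectares

z = ln(28/10) / ln(1094/9.562) = 1.0296 / 4.7398 = 0.2172
c = 10 / 9.562^0.2172 = 10 / 1.633 = 6.123
A = (20/6.123)^(1/0.2172) ⇒ ln A = ln(3.266)/0.2172 = 5.4487
A = e^5.4487 ≈ 232.4 hectares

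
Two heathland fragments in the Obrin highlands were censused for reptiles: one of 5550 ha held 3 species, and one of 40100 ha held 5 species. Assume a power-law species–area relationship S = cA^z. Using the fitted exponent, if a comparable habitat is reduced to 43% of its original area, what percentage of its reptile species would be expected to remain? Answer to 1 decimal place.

z = ln(5/3) / ln(40100/5550) = 0.5108 / 1.9776 = 0.2583
S_new/S_old = (A_new/A_old)^z = 0.43^0.2583 = exp(0.2583 × -0.8440) = 0.8041

80.4%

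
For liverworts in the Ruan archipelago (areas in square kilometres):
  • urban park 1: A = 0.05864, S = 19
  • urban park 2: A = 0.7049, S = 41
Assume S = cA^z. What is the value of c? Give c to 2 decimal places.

z = ln(S₂/S₁) / ln(A₂/A₁) = ln(41/19) / ln(0.7049/0.05864) = 0.7691 / 2.4866 = 0.3093
c = S₁ / A₁^z = 19 / 0.05864^0.3093 = 19 / 0.4159 = 45.68

45.68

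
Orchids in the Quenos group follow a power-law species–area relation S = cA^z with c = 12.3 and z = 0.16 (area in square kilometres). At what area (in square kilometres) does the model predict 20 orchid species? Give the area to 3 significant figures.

20.9 square kilometres

20 = 12.3 × A^0.16  ⇒  A^0.16 = 20/12.3 = 1.626
ln A = ln(1.626) / 0.16 = 0.4861 / 0.16 = 3.0383
A = e^3.0383 ≈ 20.87 square kilometres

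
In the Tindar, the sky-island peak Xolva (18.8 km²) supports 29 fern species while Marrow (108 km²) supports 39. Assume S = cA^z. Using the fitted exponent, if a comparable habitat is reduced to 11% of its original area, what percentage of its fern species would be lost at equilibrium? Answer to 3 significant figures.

31.2%

z = ln(39/29) / ln(108/18.8) = 0.2963 / 1.7483 = 0.1695
S_new/S_old = (A_new/A_old)^z = 0.11^0.1695 = exp(0.1695 × -2.2073) = 0.6879
Fraction lost = 1 − 0.6879 = 0.3121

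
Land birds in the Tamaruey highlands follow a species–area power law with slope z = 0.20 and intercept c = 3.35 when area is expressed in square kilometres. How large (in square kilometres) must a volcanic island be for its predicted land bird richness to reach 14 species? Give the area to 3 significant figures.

1270 square kilometres

14 = 3.35 × A^0.2  ⇒  A^0.2 = 14/3.35 = 4.179
ln A = ln(4.179) / 0.2 = 1.4301 / 0.2 = 7.1505
A = e^7.1505 ≈ 1275 square kilometres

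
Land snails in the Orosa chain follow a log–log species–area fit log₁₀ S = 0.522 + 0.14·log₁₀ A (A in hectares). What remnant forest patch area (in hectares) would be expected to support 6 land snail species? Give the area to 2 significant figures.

68 hectares

6 = 3.327 × A^0.14  ⇒  A^0.14 = 6/3.327 = 1.804
ln A = ln(1.804) / 0.14 = 0.5898 / 0.14 = 4.2129
A = e^4.2129 ≈ 67.55 hectares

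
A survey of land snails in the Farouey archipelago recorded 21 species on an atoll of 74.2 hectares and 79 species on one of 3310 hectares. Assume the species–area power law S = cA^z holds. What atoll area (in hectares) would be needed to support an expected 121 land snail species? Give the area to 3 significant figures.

z = ln(79/21) / ln(3310/74.2) = 1.3249 / 3.7979 = 0.3489
c = 21 / 74.2^0.3489 = 21 / 4.493 = 4.674
A = (121/4.674)^(1/0.3489) ⇒ ln A = ln(25.89)/0.3489 = 9.3268
A = e^9.3268 ≈ 11235 hectares

11200 hectares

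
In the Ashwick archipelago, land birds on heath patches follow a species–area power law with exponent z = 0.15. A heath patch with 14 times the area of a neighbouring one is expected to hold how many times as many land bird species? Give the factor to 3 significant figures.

1.49

S₂/S₁ = (A₂/A₁)^z = 14^0.15
ln(S₂/S₁) = 0.15 × ln 14 = 0.15 × 2.6391 = 0.3959
S₂/S₁ = e^0.3959 ≈ 1.486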